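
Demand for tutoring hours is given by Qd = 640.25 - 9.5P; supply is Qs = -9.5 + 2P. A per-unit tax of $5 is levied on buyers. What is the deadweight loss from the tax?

Pre-tax equilibrium: P* = 56.5, Q* = 103.5.
Tax on buyers shifts demand to Qd = 640.25 − 9.5(P + 5) = 592.75 - 9.5P.
592.75 - 9.5P = -9.5 + 2P gives seller price Ps = 2409/46; buyers pay Pb = 2409/46 + 5 = 2639/46.
New quantity: Q = 640.25 − 9.5(2639/46) = 4381/46.
DWL = ½ × 5 × (103.5 − 4381/46) = 475/23.

Deadweight loss = 475/23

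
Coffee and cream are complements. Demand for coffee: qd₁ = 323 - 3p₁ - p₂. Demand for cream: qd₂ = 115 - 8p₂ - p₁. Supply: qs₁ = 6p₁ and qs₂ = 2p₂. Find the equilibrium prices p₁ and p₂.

p₁ = 35, p₂ = 8

Market 1: 323 - 3p₁ - p₂ = 6p₁ → 9p₁ + p₂ = 323.
Market 2: 10p₂ + p₁ = 115.
Eliminating p₂: 10×(1) − 1×(2) gives 89p₁ = 3115, so p₁ = 35.
Back-substitute into (2): p₂ = (115 − 1×35) / 10 = 8.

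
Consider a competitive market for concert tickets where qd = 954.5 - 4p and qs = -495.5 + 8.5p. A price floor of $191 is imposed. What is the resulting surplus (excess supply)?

Surplus = 937.5

Equilibrium price would be p* = 116, so the floor at 191 binds.
At p = 191: qd = 190.5, qs = 1128.
Surplus = 1128 − 190.5 = 937.5.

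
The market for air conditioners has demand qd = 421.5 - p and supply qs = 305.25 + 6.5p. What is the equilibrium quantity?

Set qd = qs: 421.5 - p = 305.25 + 6.5p.
116.25 = 7.5p, so p* = 15.5.
q* = 421.5 − 1(15.5) = 406.

q* = 406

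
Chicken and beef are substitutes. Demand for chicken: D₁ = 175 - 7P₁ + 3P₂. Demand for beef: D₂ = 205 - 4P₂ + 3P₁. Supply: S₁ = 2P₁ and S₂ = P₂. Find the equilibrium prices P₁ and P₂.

P₁ = 745/18, P₂ = 395/6

Market 1: 175 - 7P₁ + 3P₂ = 2P₁ → 9P₁ - 3P₂ = 175.
Market 2: 5P₂ - 3P₁ = 205.
Eliminating P₂: 5×(1) + 3×(2) gives 36P₁ = 1490, so P₁ = 745/18.
Back-substitute into (2): P₂ = (205 + 3×745/18) / 5 = 395/6.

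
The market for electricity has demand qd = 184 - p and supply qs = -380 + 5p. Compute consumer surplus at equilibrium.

Consumer surplus = 4050

Equilibrium: 184 - p = -380 + 5p gives p* = 94, q* = 90.
Demand choke price (qd = 0): p = 184.
CS = ½(184 − 94)(90) = 4050.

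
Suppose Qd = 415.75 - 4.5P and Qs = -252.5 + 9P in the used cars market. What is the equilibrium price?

Set Qd = Qs: 415.75 - 4.5P = -252.5 + 9P.
668.25 = 13.5P, so P* = 49.5.
Q* = 415.75 − 4.5(49.5) = 193.

P* = 49.5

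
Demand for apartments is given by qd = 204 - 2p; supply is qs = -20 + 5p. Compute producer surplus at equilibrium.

Producer surplus = 1960

Equilibrium: 204 - 2p = -20 + 5p gives p* = 32, q* = 140.
Supply starts at p = 4 (where qs = 0).
PS = ½(32 − 4)(140) = 1960.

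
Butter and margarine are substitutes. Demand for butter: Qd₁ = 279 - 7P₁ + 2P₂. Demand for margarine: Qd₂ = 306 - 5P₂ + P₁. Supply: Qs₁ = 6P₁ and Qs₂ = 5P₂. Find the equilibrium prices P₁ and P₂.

Market 1: 279 - 7P₁ + 2P₂ = 6P₁ → 13P₁ - 2P₂ = 279.
Market 2: 10P₂ - P₁ = 306.
Eliminating P₂: 10×(1) + 2×(2) gives 128P₁ = 3402, so P₁ = 26.578125.
Back-substitute into (2): P₂ = (306 + 1×26.578125) / 10 = 33.2578125.

P₁ = 26.578125, P₂ = 33.2578125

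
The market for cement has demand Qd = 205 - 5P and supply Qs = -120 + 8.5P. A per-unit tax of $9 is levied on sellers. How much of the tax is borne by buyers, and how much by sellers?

Pre-tax equilibrium: P* = 650/27, Q* = 2285/27.
Tax on sellers shifts supply to Qs = -120 + 8.5(P − 9) = -196.5 + 8.5P.
205 - 5P = -196.5 + 8.5P gives buyer price Pb = 803/27; sellers receive Ps = 803/27 − 9 = 560/27.
New quantity: Q = 205 − 5(803/27) = 1520/27.
Buyer burden = 803/27 − 650/27 = 17/3; seller burden = 650/27 − 560/27 = 10/3.

Buyers bear 17/3, sellers bear 10/3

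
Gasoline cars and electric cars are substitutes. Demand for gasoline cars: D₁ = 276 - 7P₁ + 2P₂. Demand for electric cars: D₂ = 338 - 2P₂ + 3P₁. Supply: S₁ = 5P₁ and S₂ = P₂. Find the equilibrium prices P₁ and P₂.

P₁ = 752/15, P₂ = 162.8

Market 1: 276 - 7P₁ + 2P₂ = 5P₁ → 12P₁ - 2P₂ = 276.
Market 2: 3P₂ - 3P₁ = 338.
Eliminating P₂: 3×(1) + 2×(2) gives 30P₁ = 1504, so P₁ = 752/15.
Back-substitute into (2): P₂ = (338 + 3×752/15) / 3 = 162.8.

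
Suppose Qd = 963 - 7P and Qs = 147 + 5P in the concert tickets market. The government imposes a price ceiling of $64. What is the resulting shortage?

Equilibrium price would be P* = 68, so the ceiling at 64 binds.
At P = 64: Qd = 963 − 7(64) = 515, Qs = 147 + 5(64) = 467.
Shortage = 515 − 467 = 48.

Shortage = 48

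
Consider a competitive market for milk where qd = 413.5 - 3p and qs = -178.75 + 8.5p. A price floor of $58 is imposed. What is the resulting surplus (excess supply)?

Surplus = 74.75

Equilibrium price would be p* = 51.5, so the floor at 58 binds.
At p = 58: qd = 239.5, qs = 314.25.
Surplus = 314.25 − 239.5 = 74.75.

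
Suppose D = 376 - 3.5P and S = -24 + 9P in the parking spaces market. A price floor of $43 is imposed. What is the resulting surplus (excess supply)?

Equilibrium price would be P* = 32, so the floor at 43 binds.
At P = 43: D = 225.5, S = 363.
Surplus = 363 − 225.5 = 137.5.

Surplus = 137.5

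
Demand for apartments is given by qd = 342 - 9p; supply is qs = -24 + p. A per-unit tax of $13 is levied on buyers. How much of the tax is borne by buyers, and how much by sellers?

Buyers bear $1.3, sellers bear $11.7

Pre-tax equilibrium: p* = 36.6, q* = 12.6.
Tax on buyers shifts demand to qd = 342 − 9(p + 13) = 225 - 9p.
225 - 9p = -24 + p gives seller price ps = 24.9; buyers pay pb = 24.9 + 13 = 37.9.
New quantity: q = 342 − 9(37.9) = 0.9.
Buyer burden = 37.9 − 36.6 = 1.3; seller burden = 36.6 − 24.9 = 11.7.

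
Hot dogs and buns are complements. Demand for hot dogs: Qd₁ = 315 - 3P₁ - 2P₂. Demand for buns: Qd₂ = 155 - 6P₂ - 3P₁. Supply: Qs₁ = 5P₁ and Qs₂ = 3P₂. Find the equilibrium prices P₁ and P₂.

Market 1: 315 - 3P₁ - 2P₂ = 5P₁ → 8P₁ + 2P₂ = 315.
Market 2: 9P₂ + 3P₁ = 155.
Eliminating P₂: 9×(1) − 2×(2) gives 66P₁ = 2525, so P₁ = 2525/66.
Back-substitute into (2): P₂ = (155 − 3×2525/66) / 9 = 295/66.

P₁ = 2525/66, P₂ = 295/66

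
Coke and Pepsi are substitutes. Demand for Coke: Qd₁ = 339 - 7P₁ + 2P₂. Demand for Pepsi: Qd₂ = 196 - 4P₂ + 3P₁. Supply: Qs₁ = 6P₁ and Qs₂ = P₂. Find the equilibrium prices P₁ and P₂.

P₁ = 2087/59, P₂ = 3565/59

Market 1: 339 - 7P₁ + 2P₂ = 6P₁ → 13P₁ - 2P₂ = 339.
Market 2: 5P₂ - 3P₁ = 196.
Eliminating P₂: 5×(1) + 2×(2) gives 59P₁ = 2087, so P₁ = 2087/59.
Back-substitute into (2): P₂ = (196 + 3×2087/59) / 5 = 3565/59.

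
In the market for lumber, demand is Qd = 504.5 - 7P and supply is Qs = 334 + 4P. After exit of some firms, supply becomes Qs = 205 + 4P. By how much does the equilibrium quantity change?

Original equilibrium: P* = 15.5, Q* = 396.
New equilibrium: 504.5 - 7P = 205 + 4P, so 299.5 = 11P and P' = 599/22; Q' = 504.5 − 7(599/22) = 3453/11.
Change in quantity: 3453/11 − 396 = -903/11.

ΔQ = -903/11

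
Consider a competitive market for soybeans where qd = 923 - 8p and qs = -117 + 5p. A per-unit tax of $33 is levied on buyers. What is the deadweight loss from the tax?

Pre-tax equilibrium: p* = 80, q* = 283.
Tax on buyers shifts demand to qd = 923 − 8(p + 33) = 659 - 8p.
659 - 8p = -117 + 5p gives seller price ps = 776/13; buyers pay pb = 776/13 + 33 = 1205/13.
New quantity: q = 923 − 8(1205/13) = 2359/13.
DWL = ½ × 33 × (283 − 2359/13) = 21780/13.

Deadweight loss = 21780/13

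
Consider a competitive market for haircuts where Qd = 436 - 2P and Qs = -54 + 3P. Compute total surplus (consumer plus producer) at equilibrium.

Equilibrium: 436 - 2P = -54 + 3P gives P* = 98, Q* = 240.
Demand choke price: P = 218; supply starts at P = 18.
CS = ½(218 − 98)(240) = 14400; PS = ½(98 − 18)(240) = 9600.

Total surplus = 24000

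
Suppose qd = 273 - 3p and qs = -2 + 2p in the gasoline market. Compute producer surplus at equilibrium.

Equilibrium: 273 - 3p = -2 + 2p gives p* = 55, q* = 108.
Supply starts at p = 1 (where qs = 0).
PS = ½(55 − 1)(108) = 2916.

Producer surplus = 2916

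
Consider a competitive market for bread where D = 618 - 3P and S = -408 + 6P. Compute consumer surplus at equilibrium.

Equilibrium: 618 - 3P = -408 + 6P gives P* = 114, Q* = 276.
Demand choke price (D = 0): P = 206.
CS = ½(206 − 114)(276) = 12696.

Consumer surplus = 12696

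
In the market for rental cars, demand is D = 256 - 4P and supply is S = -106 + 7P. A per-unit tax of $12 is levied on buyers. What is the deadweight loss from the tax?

Pre-tax equilibrium: P* = 362/11, Q* = 1368/11.
Tax on buyers shifts demand to D = 256 − 4(P + 12) = 208 - 4P.
208 - 4P = -106 + 7P gives seller price Ps = 314/11; buyers pay Pb = 314/11 + 12 = 446/11.
New quantity: Q = 256 − 4(446/11) = 1032/11.
DWL = ½ × 12 × (1368/11 − 1032/11) = 2016/11.

Deadweight loss = 2016/11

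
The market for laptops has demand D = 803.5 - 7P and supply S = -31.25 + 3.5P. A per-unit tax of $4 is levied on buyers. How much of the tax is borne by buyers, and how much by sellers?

Buyers bear 4/3, sellers bear 8/3

Pre-tax equilibrium: P* = 79.5, Q* = 247.
Tax on buyers shifts demand to D = 803.5 − 7(P + 4) = 775.5 - 7P.
775.5 - 7P = -31.25 + 3.5P gives seller price Ps = 461/6; buyers pay Pb = 461/6 + 4 = 485/6.
New quantity: Q = 803.5 − 7(485/6) = 713/3.
Buyer burden = 485/6 − 79.5 = 4/3; seller burden = 79.5 − 461/6 = 8/3.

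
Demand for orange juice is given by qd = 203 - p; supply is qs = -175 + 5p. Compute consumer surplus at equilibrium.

Equilibrium: 203 - p = -175 + 5p gives p* = 63, q* = 140.
Demand choke price (qd = 0): p = 203.
CS = ½(203 − 63)(140) = 9800.

Consumer surplus = 9800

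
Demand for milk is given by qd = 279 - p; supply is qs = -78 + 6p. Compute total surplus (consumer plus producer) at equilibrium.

Equilibrium: 279 - p = -78 + 6p gives p* = 51, q* = 228.
Demand choke price: p = 279; supply starts at p = 13.
CS = ½(279 − 51)(228) = 25992; PS = ½(51 − 13)(228) = 4332.

Total surplus = 30324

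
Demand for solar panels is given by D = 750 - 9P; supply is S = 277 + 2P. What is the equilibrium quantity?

Set D = S: 750 - 9P = 277 + 2P.
473 = 11P, so P* = 43.
Q* = 750 − 9(43) = 363.

Q* = 363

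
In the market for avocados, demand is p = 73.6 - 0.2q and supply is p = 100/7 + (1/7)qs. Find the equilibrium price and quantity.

p* = 39, q* = 173

Set the two price expressions equal: 73.6 - 0.2q = 100/7 + (1/7)q.
2076/35 = (12/35)q, so q* = 173.
p* = 73.6 − (0.2)(173) = 39.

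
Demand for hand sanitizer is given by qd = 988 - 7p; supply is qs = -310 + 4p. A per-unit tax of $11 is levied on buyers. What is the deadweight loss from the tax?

Pre-tax equilibrium: p* = 118, q* = 162.
Tax on buyers shifts demand to qd = 988 − 7(p + 11) = 911 - 7p.
911 - 7p = -310 + 4p gives seller price ps = 111; buyers pay pb = 111 + 11 = 122.
New quantity: q = 988 − 7(122) = 134.
DWL = ½ × 11 × (162 − 134) = 154.

Deadweight loss = 154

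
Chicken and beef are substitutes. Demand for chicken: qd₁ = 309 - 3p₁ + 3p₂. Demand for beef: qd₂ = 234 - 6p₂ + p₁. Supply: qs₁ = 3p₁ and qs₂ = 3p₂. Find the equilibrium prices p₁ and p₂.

p₁ = 1161/17, p₂ = 571/17

Market 1: 309 - 3p₁ + 3p₂ = 3p₁ → 6p₁ - 3p₂ = 309.
Market 2: 9p₂ - p₁ = 234.
Eliminating p₂: 9×(1) + 3×(2) gives 51p₁ = 3483, so p₁ = 1161/17.
Back-substitute into (2): p₂ = (234 + 1×1161/17) / 9 = 571/17.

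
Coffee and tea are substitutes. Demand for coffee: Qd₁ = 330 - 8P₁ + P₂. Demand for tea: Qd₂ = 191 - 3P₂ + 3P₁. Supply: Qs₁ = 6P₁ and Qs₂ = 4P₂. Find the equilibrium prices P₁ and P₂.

P₁ = 2501/95, P₂ = 3664/95

Market 1: 330 - 8P₁ + P₂ = 6P₁ → 14P₁ - P₂ = 330.
Market 2: 7P₂ - 3P₁ = 191.
Eliminating P₂: 7×(1) + 1×(2) gives 95P₁ = 2501, so P₁ = 2501/95.
Back-substitute into (2): P₂ = (191 + 3×2501/95) / 7 = 3664/95.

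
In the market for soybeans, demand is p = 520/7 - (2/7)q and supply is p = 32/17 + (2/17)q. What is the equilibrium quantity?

q* = 179.5

Set the two price expressions equal: 520/7 - (2/7)q = 32/17 + (2/17)q.
8616/119 = (48/119)q, so q* = 179.5.
p* = 520/7 − (2/7)(179.5) = 23.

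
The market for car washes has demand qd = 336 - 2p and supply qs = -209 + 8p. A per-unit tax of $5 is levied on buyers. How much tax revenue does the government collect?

Tax revenue = 1095

Pre-tax equilibrium: p* = 54.5, q* = 227.
Tax on buyers shifts demand to qd = 336 − 2(p + 5) = 326 - 2p.
326 - 2p = -209 + 8p gives seller price ps = 53.5; buyers pay pb = 53.5 + 5 = 58.5.
New quantity: q = 336 − 2(58.5) = 219.
Revenue = 5 × 219 = 1095.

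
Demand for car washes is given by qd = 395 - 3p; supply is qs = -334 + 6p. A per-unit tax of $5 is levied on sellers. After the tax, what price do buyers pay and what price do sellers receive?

Buyers pay 253/3, sellers receive 238/3

Pre-tax equilibrium: p* = 81, q* = 152.
Tax on sellers shifts supply to qs = -334 + 6(p − 5) = -364 + 6p.
395 - 3p = -364 + 6p gives buyer price pb = 253/3; sellers receive ps = 253/3 − 5 = 238/3.
New quantity: q = 395 − 3(253/3) = 142.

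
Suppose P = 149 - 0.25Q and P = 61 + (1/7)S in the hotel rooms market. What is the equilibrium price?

P* = 93

Set the two price expressions equal: 149 - 0.25Q = 61 + (1/7)Q.
88 = (11/28)Q, so Q* = 224.
P* = 149 − (0.25)(224) = 93.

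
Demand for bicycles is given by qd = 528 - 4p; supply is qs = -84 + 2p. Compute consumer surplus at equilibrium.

Consumer surplus = 1800

Equilibrium: 528 - 4p = -84 + 2p gives p* = 102, q* = 120.
Demand choke price (qd = 0): p = 132.
CS = ½(132 − 102)(120) = 1800.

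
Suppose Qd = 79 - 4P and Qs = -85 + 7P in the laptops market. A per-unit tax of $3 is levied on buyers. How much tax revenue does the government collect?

Pre-tax equilibrium: P* = 164/11, Q* = 213/11.
Tax on buyers shifts demand to Qd = 79 − 4(P + 3) = 67 - 4P.
67 - 4P = -85 + 7P gives seller price Ps = 152/11; buyers pay Pb = 152/11 + 3 = 185/11.
New quantity: Q = 79 − 4(185/11) = 129/11.
Revenue = 3 × 129/11 = 387/11.

Tax revenue = 387/11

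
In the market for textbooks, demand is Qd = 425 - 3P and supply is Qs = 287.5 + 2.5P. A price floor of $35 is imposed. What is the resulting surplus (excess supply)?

Equilibrium price would be P* = 25, so the floor at 35 binds.
At P = 35: Qd = 320, Qs = 375.
Surplus = 375 − 320 = 55.

Surplus = 55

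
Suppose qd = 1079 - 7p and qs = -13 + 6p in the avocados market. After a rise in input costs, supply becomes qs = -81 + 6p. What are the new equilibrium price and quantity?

Original equilibrium: p* = 84, q* = 491.
New equilibrium: 1079 - 7p = -81 + 6p, so 1160 = 13p and p' = 1160/13; q' = 1079 − 7(1160/13) = 5907/13.

p' = 1160/13, q' = 5907/13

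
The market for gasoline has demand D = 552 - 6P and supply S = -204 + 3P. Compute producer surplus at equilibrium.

Equilibrium: 552 - 6P = -204 + 3P gives P* = 84, Q* = 48.
Supply starts at P = 68 (where S = 0).
PS = ½(84 − 68)(48) = 384.

Producer surplus = 384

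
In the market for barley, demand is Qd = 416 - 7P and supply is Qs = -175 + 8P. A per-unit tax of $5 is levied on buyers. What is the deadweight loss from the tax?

Pre-tax equilibrium: P* = 39.4, Q* = 140.2.
Tax on buyers shifts demand to Qd = 416 − 7(P + 5) = 381 - 7P.
381 - 7P = -175 + 8P gives seller price Ps = 556/15; buyers pay Pb = 556/15 + 5 = 631/15.
New quantity: Q = 416 − 7(631/15) = 1823/15.
DWL = ½ × 5 × (140.2 − 1823/15) = 140/3.

Deadweight loss = 140/3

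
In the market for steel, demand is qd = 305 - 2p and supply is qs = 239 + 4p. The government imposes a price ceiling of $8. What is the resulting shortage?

Shortage = 18

Equilibrium price would be p* = 11, so the ceiling at 8 binds.
At p = 8: qd = 305 − 2(8) = 289, qs = 239 + 4(8) = 271.
Shortage = 289 − 271 = 18.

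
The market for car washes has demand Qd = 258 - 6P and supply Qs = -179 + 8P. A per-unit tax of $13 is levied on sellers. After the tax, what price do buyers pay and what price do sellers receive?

Buyers pay 541/14, sellers receive 359/14

Pre-tax equilibrium: P* = 437/14, Q* = 495/7.
Tax on sellers shifts supply to Qs = -179 + 8(P − 13) = -283 + 8P.
258 - 6P = -283 + 8P gives buyer price Pb = 541/14; sellers receive Ps = 541/14 − 13 = 359/14.
New quantity: Q = 258 − 6(541/14) = 183/7.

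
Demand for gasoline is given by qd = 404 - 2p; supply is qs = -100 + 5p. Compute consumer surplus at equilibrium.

Equilibrium: 404 - 2p = -100 + 5p gives p* = 72, q* = 260.
Demand choke price (qd = 0): p = 202.
CS = ½(202 − 72)(260) = 16900.

Consumer surplus = 16900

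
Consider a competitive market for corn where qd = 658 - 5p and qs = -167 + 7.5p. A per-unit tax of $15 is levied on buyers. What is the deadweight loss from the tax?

Pre-tax equilibrium: p* = 66, q* = 328.
Tax on buyers shifts demand to qd = 658 − 5(p + 15) = 583 - 5p.
583 - 5p = -167 + 7.5p gives seller price ps = 60; buyers pay pb = 60 + 15 = 75.
New quantity: q = 658 − 5(75) = 283.
DWL = ½ × 15 × (328 − 283) = 337.5.

Deadweight loss = 337.5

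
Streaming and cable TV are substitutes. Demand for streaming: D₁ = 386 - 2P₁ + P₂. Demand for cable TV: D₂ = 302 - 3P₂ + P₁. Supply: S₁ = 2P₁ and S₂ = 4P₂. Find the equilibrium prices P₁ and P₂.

P₁ = 3004/27, P₂ = 1594/27

Market 1: 386 - 2P₁ + P₂ = 2P₁ → 4P₁ - P₂ = 386.
Market 2: 7P₂ - P₁ = 302.
Eliminating P₂: 7×(1) + 1×(2) gives 27P₁ = 3004, so P₁ = 3004/27.
Back-substitute into (2): P₂ = (302 + 1×3004/27) / 7 = 1594/27.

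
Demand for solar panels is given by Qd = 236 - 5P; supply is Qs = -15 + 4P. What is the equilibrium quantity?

Q* = 869/9

Set Qd = Qs: 236 - 5P = -15 + 4P.
251 = 9P, so P* = 251/9.
Q* = 236 − 5(251/9) = 869/9.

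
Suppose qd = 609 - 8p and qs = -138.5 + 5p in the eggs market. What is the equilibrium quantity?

q* = 149

Set qd = qs: 609 - 8p = -138.5 + 5p.
747.5 = 13p, so p* = 57.5.
q* = 609 − 8(57.5) = 149.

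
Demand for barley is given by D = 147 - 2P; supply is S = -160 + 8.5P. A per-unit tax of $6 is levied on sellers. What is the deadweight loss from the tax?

Deadweight loss = 204/7

Pre-tax equilibrium: P* = 614/21, Q* = 1859/21.
Tax on sellers shifts supply to S = -160 + 8.5(P − 6) = -211 + 8.5P.
147 - 2P = -211 + 8.5P gives buyer price Pb = 716/21; sellers receive Ps = 716/21 − 6 = 590/21.
New quantity: Q = 147 − 2(716/21) = 1655/21.
DWL = ½ × 6 × (1859/21 − 1655/21) = 204/7.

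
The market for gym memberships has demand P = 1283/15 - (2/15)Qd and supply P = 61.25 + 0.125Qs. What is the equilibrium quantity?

Q* = 94

Set the two price expressions equal: 1283/15 - (2/15)Q = 61.25 + 0.125Q.
1457/60 = (31/120)Q, so Q* = 94.
P* = 1283/15 − (2/15)(94) = 73.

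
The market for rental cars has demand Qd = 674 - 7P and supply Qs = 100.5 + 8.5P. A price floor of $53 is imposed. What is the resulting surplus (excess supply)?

Equilibrium price would be P* = 37, so the floor at 53 binds.
At P = 53: Qd = 303, Qs = 551.
Surplus = 551 − 303 = 248.

Surplus = 248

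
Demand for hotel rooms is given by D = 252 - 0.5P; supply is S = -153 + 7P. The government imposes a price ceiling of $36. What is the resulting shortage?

Shortage = 135

Equilibrium price would be P* = 54, so the ceiling at 36 binds.
At P = 36: D = 252 − 0.5(36) = 234, S = -153 + 7(36) = 99.
Shortage = 234 − 99 = 135.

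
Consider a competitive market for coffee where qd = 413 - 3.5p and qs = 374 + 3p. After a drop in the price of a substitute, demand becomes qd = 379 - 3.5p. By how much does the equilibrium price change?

Δp = -68/13

Original equilibrium: p* = 6, q* = 392.
New equilibrium: 379 - 3.5p = 374 + 3p, so 5 = 6.5p and p' = 10/13; q' = 379 − 3.5(10/13) = 4892/13.
Change in price: 10/13 − 6 = -68/13.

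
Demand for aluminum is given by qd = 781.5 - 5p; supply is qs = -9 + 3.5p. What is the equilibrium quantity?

Set qd = qs: 781.5 - 5p = -9 + 3.5p.
790.5 = 8.5p, so p* = 93.
q* = 781.5 − 5(93) = 316.5.

q* = 316.5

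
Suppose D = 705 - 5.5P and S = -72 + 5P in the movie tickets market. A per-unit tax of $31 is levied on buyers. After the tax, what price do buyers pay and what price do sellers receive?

Pre-tax equilibrium: P* = 74, Q* = 298.
Tax on buyers shifts demand to D = 705 − 5.5(P + 31) = 534.5 - 5.5P.
534.5 - 5.5P = -72 + 5P gives seller price Ps = 1213/21; buyers pay Pb = 1213/21 + 31 = 1864/21.
New quantity: Q = 705 − 5.5(1864/21) = 4553/21.

Buyers pay 1864/21, sellers receive 1213/21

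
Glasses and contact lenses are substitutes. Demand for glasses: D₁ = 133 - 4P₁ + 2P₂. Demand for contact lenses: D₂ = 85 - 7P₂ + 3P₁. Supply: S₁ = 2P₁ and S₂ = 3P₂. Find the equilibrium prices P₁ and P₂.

Market 1: 133 - 4P₁ + 2P₂ = 2P₁ → 6P₁ - 2P₂ = 133.
Market 2: 10P₂ - 3P₁ = 85.
Eliminating P₂: 10×(1) + 2×(2) gives 54P₁ = 1500, so P₁ = 250/9.
Back-substitute into (2): P₂ = (85 + 3×250/9) / 10 = 101/6.

P₁ = 250/9, P₂ = 101/6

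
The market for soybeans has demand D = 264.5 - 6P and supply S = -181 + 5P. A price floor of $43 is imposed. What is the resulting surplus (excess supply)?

Surplus = 27.5

Equilibrium price would be P* = 40.5, so the floor at 43 binds.
At P = 43: D = 6.5, S = 34.
Surplus = 34 − 6.5 = 27.5.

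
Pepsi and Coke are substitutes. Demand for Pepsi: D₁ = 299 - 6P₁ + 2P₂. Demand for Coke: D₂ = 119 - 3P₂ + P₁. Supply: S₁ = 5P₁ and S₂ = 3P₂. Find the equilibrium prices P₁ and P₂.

Market 1: 299 - 6P₁ + 2P₂ = 5P₁ → 11P₁ - 2P₂ = 299.
Market 2: 6P₂ - P₁ = 119.
Eliminating P₂: 6×(1) + 2×(2) gives 64P₁ = 2032, so P₁ = 31.75.
Back-substitute into (2): P₂ = (119 + 1×31.75) / 6 = 25.125.

P₁ = 31.75, P₂ = 25.125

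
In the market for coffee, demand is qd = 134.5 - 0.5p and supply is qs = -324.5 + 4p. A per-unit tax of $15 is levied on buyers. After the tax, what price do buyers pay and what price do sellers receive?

Buyers pay 346/3, sellers receive 301/3

Pre-tax equilibrium: p* = 102, q* = 83.5.
Tax on buyers shifts demand to qd = 134.5 − 0.5(p + 15) = 127 - 0.5p.
127 - 0.5p = -324.5 + 4p gives seller price ps = 301/3; buyers pay pb = 301/3 + 15 = 346/3.
New quantity: q = 134.5 − 0.5(346/3) = 461/6.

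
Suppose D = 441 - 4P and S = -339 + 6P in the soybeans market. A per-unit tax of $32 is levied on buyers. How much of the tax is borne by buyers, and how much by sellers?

Pre-tax equilibrium: P* = 78, Q* = 129.
Tax on buyers shifts demand to D = 441 − 4(P + 32) = 313 - 4P.
313 - 4P = -339 + 6P gives seller price Ps = 65.2; buyers pay Pb = 65.2 + 32 = 97.2.
New quantity: Q = 441 − 4(97.2) = 52.2.
Buyer burden = 97.2 − 78 = 19.2; seller burden = 78 − 65.2 = 12.8.

Buyers bear $19.2, sellers bear $12.8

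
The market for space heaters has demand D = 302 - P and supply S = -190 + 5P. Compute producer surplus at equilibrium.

Equilibrium: 302 - P = -190 + 5P gives P* = 82, Q* = 220.
Supply starts at P = 38 (where S = 0).
PS = ½(82 − 38)(220) = 4840.

Producer surplus = 4840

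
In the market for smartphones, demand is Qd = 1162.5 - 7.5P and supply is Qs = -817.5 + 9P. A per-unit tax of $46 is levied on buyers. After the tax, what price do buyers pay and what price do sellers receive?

Buyers pay 1596/11, sellers receive 1090/11

Pre-tax equilibrium: P* = 120, Q* = 262.5.
Tax on buyers shifts demand to Qd = 1162.5 − 7.5(P + 46) = 817.5 - 7.5P.
817.5 - 7.5P = -817.5 + 9P gives seller price Ps = 1090/11; buyers pay Pb = 1090/11 + 46 = 1596/11.
New quantity: Q = 1162.5 − 7.5(1596/11) = 1635/22.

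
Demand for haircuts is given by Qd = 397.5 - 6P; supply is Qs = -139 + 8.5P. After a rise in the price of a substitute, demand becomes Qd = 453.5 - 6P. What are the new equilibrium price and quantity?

P' = 1185/29, Q' = 12083/58

Original equilibrium: P* = 37, Q* = 175.5.
New equilibrium: 453.5 - 6P = -139 + 8.5P, so 592.5 = 14.5P and P' = 1185/29; Q' = 453.5 − 6(1185/29) = 12083/58.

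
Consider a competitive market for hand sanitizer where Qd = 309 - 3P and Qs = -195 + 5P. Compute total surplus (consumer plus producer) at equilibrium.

Equilibrium: 309 - 3P = -195 + 5P gives P* = 63, Q* = 120.
Demand choke price: P = 103; supply starts at P = 39.
CS = ½(103 − 63)(120) = 2400; PS = ½(63 − 39)(120) = 1440.

Total surplus = 3840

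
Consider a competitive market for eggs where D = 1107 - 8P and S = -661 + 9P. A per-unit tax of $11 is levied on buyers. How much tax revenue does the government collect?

Tax revenue = 42713/17

Pre-tax equilibrium: P* = 104, Q* = 275.
Tax on buyers shifts demand to D = 1107 − 8(P + 11) = 1019 - 8P.
1019 - 8P = -661 + 9P gives seller price Ps = 1680/17; buyers pay Pb = 1680/17 + 11 = 1867/17.
New quantity: Q = 1107 − 8(1867/17) = 3883/17.
Revenue = 11 × 3883/17 = 42713/17.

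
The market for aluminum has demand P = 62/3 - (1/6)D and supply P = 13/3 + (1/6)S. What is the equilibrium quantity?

Set the two price expressions equal: 62/3 - (1/6)Q = 13/3 + (1/6)Q.
49/3 = (1/3)Q, so Q* = 49.
P* = 62/3 − (1/6)(49) = 12.5.

Q* = 49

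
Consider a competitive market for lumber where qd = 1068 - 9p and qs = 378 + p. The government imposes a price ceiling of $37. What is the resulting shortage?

Shortage = 320

Equilibrium price would be p* = 69, so the ceiling at 37 binds.
At p = 37: qd = 1068 − 9(37) = 735, qs = 378 + 1(37) = 415.
Shortage = 735 − 415 = 320.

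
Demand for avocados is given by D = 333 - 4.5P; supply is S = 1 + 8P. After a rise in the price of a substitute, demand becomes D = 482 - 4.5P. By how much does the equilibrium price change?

ΔP = 11.92

Original equilibrium: P* = 26.56, Q* = 213.48.
New equilibrium: 482 - 4.5P = 1 + 8P, so 481 = 12.5P and P' = 38.48; Q' = 482 − 4.5(38.48) = 308.84.
Change in price: 38.48 − 26.56 = 11.92.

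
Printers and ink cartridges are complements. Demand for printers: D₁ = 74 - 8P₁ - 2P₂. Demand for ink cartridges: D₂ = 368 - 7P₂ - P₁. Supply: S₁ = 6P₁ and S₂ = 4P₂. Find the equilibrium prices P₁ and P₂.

P₁ = 39/76, P₂ = 2539/76

Market 1: 74 - 8P₁ - 2P₂ = 6P₁ → 14P₁ + 2P₂ = 74.
Market 2: 11P₂ + P₁ = 368.
Eliminating P₂: 11×(1) − 2×(2) gives 152P₁ = 78, so P₁ = 39/76.
Back-substitute into (2): P₂ = (368 − 1×39/76) / 11 = 2539/76.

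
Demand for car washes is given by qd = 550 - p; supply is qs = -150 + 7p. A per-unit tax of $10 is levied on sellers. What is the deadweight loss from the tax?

Pre-tax equilibrium: p* = 87.5, q* = 462.5.
Tax on sellers shifts supply to qs = -150 + 7(p − 10) = -220 + 7p.
550 - p = -220 + 7p gives buyer price pb = 96.25; sellers receive ps = 96.25 − 10 = 86.25.
New quantity: q = 550 − 1(96.25) = 453.75.
DWL = ½ × 10 × (462.5 − 453.75) = 43.75.

Deadweight loss = 43.75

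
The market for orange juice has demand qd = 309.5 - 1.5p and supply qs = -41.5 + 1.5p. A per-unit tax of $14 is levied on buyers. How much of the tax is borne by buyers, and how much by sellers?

Buyers bear $7, sellers bear $7

Pre-tax equilibrium: p* = 117, q* = 134.
Tax on buyers shifts demand to qd = 309.5 − 1.5(p + 14) = 288.5 - 1.5p.
288.5 - 1.5p = -41.5 + 1.5p gives seller price ps = 110; buyers pay pb = 110 + 14 = 124.
New quantity: q = 309.5 − 1.5(124) = 123.5.
Buyer burden = 124 − 117 = 7; seller burden = 117 − 110 = 7.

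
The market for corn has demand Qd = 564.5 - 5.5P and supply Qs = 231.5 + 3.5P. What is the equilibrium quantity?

Set Qd = Qs: 564.5 - 5.5P = 231.5 + 3.5P.
333 = 9P, so P* = 37.
Q* = 564.5 − 5.5(37) = 361.

Q* = 361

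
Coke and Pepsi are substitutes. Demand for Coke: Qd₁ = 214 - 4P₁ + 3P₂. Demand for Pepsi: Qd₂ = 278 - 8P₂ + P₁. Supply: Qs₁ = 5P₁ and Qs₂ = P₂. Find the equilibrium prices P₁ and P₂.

P₁ = 460/13, P₂ = 1358/39

Market 1: 214 - 4P₁ + 3P₂ = 5P₁ → 9P₁ - 3P₂ = 214.
Market 2: 9P₂ - P₁ = 278.
Eliminating P₂: 9×(1) + 3×(2) gives 78P₁ = 2760, so P₁ = 460/13.
Back-substitute into (2): P₂ = (278 + 1×460/13) / 9 = 1358/39.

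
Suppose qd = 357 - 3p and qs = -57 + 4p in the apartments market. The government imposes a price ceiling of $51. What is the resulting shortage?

Shortage = 57

Equilibrium price would be p* = 414/7, so the ceiling at 51 binds.
At p = 51: qd = 357 − 3(51) = 204, qs = -57 + 4(51) = 147.
Shortage = 204 − 147 = 57.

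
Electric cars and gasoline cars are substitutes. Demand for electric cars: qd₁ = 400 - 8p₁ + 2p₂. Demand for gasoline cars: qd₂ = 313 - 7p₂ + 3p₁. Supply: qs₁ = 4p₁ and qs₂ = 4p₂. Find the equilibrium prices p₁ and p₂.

Market 1: 400 - 8p₁ + 2p₂ = 4p₁ → 12p₁ - 2p₂ = 400.
Market 2: 11p₂ - 3p₁ = 313.
Eliminating p₂: 11×(1) + 2×(2) gives 126p₁ = 5026, so p₁ = 359/9.
Back-substitute into (2): p₂ = (313 + 3×359/9) / 11 = 118/3.

p₁ = 359/9, p₂ = 118/3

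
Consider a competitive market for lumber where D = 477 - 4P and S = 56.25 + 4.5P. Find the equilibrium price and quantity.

Set D = S: 477 - 4P = 56.25 + 4.5P.
420.75 = 8.5P, so P* = 49.5.
Q* = 477 − 4(49.5) = 279.

P* = 49.5, Q* = 279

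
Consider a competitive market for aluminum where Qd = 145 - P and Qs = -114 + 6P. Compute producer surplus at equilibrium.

Producer surplus = 972

Equilibrium: 145 - P = -114 + 6P gives P* = 37, Q* = 108.
Supply starts at P = 19 (where Qs = 0).
PS = ½(37 − 19)(108) = 972.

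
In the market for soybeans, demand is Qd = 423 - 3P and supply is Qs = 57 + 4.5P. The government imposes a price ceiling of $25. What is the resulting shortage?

Shortage = 178.5

Equilibrium price would be P* = 48.8, so the ceiling at 25 binds.
At P = 25: Qd = 423 − 3(25) = 348, Qs = 57 + 4.5(25) = 169.5.
Shortage = 348 − 169.5 = 178.5.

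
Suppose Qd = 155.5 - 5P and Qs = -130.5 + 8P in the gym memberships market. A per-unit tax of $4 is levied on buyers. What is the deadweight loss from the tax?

Pre-tax equilibrium: P* = 22, Q* = 45.5.
Tax on buyers shifts demand to Qd = 155.5 − 5(P + 4) = 135.5 - 5P.
135.5 - 5P = -130.5 + 8P gives seller price Ps = 266/13; buyers pay Pb = 266/13 + 4 = 318/13.
New quantity: Q = 155.5 − 5(318/13) = 863/26.
DWL = ½ × 4 × (45.5 − 863/26) = 320/13.

Deadweight loss = 320/13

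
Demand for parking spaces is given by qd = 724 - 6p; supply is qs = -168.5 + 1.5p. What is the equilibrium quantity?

Set qd = qs: 724 - 6p = -168.5 + 1.5p.
892.5 = 7.5p, so p* = 119.
q* = 724 − 6(119) = 10.

q* = 10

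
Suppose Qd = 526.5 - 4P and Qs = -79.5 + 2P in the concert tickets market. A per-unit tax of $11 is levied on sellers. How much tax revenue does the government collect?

Pre-tax equilibrium: P* = 101, Q* = 122.5.
Tax on sellers shifts supply to Qs = -79.5 + 2(P − 11) = -101.5 + 2P.
526.5 - 4P = -101.5 + 2P gives buyer price Pb = 314/3; sellers receive Ps = 314/3 − 11 = 281/3.
New quantity: Q = 526.5 − 4(314/3) = 647/6.
Revenue = 11 × 647/6 = 7117/6.

Tax revenue = 7117/6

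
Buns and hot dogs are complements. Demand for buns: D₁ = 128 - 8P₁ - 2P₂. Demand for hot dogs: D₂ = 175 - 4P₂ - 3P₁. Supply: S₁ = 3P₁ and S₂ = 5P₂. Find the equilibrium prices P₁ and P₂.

Market 1: 128 - 8P₁ - 2P₂ = 3P₁ → 11P₁ + 2P₂ = 128.
Market 2: 9P₂ + 3P₁ = 175.
Eliminating P₂: 9×(1) − 2×(2) gives 93P₁ = 802, so P₁ = 802/93.
Back-substitute into (2): P₂ = (175 − 3×802/93) / 9 = 1541/93.

P₁ = 802/93, P₂ = 1541/93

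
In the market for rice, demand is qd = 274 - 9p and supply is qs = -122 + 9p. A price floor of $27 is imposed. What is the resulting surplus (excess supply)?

Surplus = 90

Equilibrium price would be p* = 22, so the floor at 27 binds.
At p = 27: qd = 31, qs = 121.
Surplus = 121 − 31 = 90.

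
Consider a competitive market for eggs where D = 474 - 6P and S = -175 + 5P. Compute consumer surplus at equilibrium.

Consumer surplus = 1200

Equilibrium: 474 - 6P = -175 + 5P gives P* = 59, Q* = 120.
Demand choke price (D = 0): P = 79.
CS = ½(79 − 59)(120) = 1200.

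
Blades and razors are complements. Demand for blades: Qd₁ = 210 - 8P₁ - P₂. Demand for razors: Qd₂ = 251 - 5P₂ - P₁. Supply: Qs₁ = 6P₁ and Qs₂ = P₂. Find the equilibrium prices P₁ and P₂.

Market 1: 210 - 8P₁ - P₂ = 6P₁ → 14P₁ + P₂ = 210.
Market 2: 6P₂ + P₁ = 251.
Eliminating P₂: 6×(1) − 1×(2) gives 83P₁ = 1009, so P₁ = 1009/83.
Back-substitute into (2): P₂ = (251 − 1×1009/83) / 6 = 3304/83.

P₁ = 1009/83, P₂ = 3304/83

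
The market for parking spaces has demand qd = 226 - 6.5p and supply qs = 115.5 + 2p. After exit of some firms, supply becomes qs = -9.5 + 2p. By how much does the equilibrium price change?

Δp = 250/17

Original equilibrium: p* = 13, q* = 141.5.
New equilibrium: 226 - 6.5p = -9.5 + 2p, so 235.5 = 8.5p and p' = 471/17; q' = 226 − 6.5(471/17) = 1561/34.
Change in price: 471/17 − 13 = 250/17.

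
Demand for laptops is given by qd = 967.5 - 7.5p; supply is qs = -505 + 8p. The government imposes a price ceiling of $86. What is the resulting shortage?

Equilibrium price would be p* = 95, so the ceiling at 86 binds.
At p = 86: qd = 967.5 − 7.5(86) = 322.5, qs = -505 + 8(86) = 183.
Shortage = 322.5 − 183 = 139.5.

Shortage = 139.5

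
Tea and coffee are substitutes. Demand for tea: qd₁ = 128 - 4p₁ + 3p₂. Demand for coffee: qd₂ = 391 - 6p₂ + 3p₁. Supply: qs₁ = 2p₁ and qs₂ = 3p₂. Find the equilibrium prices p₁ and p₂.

p₁ = 155/3, p₂ = 182/3

Market 1: 128 - 4p₁ + 3p₂ = 2p₁ → 6p₁ - 3p₂ = 128.
Market 2: 9p₂ - 3p₁ = 391.
Eliminating p₂: 9×(1) + 3×(2) gives 45p₁ = 2325, so p₁ = 155/3.
Back-substitute into (2): p₂ = (391 + 3×155/3) / 9 = 182/3.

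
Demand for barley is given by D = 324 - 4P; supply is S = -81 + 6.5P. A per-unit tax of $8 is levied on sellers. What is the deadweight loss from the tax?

Pre-tax equilibrium: P* = 270/7, Q* = 1188/7.
Tax on sellers shifts supply to S = -81 + 6.5(P − 8) = -133 + 6.5P.
324 - 4P = -133 + 6.5P gives buyer price Pb = 914/21; sellers receive Ps = 914/21 − 8 = 746/21.
New quantity: Q = 324 − 4(914/21) = 3148/21.
DWL = ½ × 8 × (1188/7 − 3148/21) = 1664/21.

Deadweight loss = 1664/21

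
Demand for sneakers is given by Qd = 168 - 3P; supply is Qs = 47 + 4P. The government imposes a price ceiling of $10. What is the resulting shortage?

Equilibrium price would be P* = 121/7, so the ceiling at 10 binds.
At P = 10: Qd = 168 − 3(10) = 138, Qs = 47 + 4(10) = 87.
Shortage = 138 − 87 = 51.

Shortage = 51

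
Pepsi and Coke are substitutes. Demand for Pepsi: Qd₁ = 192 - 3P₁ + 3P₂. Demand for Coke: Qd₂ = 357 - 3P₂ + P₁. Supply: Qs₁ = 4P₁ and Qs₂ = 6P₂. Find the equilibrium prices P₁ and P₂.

Market 1: 192 - 3P₁ + 3P₂ = 4P₁ → 7P₁ - 3P₂ = 192.
Market 2: 9P₂ - P₁ = 357.
Eliminating P₂: 9×(1) + 3×(2) gives 60P₁ = 2799, so P₁ = 46.65.
Back-substitute into (2): P₂ = (357 + 1×46.65) / 9 = 44.85.

P₁ = 46.65, P₂ = 44.85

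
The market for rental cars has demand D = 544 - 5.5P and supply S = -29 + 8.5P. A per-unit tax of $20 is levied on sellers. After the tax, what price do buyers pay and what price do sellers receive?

Buyers pay 743/14, sellers receive 463/14

Pre-tax equilibrium: P* = 573/14, Q* = 8929/28.
Tax on sellers shifts supply to S = -29 + 8.5(P − 20) = -199 + 8.5P.
544 - 5.5P = -199 + 8.5P gives buyer price Pb = 743/14; sellers receive Ps = 743/14 − 20 = 463/14.
New quantity: Q = 544 − 5.5(743/14) = 7059/28.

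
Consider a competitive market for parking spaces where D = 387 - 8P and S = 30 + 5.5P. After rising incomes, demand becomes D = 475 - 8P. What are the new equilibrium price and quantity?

Original equilibrium: P* = 238/9, Q* = 1579/9.
New equilibrium: 475 - 8P = 30 + 5.5P, so 445 = 13.5P and P' = 890/27; Q' = 475 − 8(890/27) = 5705/27.

P' = 890/27, Q' = 5705/27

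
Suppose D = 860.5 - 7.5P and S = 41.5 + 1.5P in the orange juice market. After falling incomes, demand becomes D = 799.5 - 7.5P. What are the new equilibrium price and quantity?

Original equilibrium: P* = 91, Q* = 178.
New equilibrium: 799.5 - 7.5P = 41.5 + 1.5P, so 758 = 9P and P' = 758/9; Q' = 799.5 − 7.5(758/9) = 1007/6.

P' = 758/9, Q' = 1007/6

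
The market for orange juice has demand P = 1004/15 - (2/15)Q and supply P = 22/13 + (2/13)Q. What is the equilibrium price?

P* = 513/14

Set the two price expressions equal: 1004/15 - (2/15)Q = 22/13 + (2/13)Q.
12722/195 = (56/195)Q, so Q* = 6361/28.
P* = 1004/15 − (2/15)(6361/28) = 513/14.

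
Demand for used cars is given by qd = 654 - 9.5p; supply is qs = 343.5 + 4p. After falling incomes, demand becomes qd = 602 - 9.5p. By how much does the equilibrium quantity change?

Original equilibrium: p* = 23, q* = 435.5.
New equilibrium: 602 - 9.5p = 343.5 + 4p, so 258.5 = 13.5p and p' = 517/27; q' = 602 − 9.5(517/27) = 22685/54.
Change in quantity: 22685/54 − 435.5 = -416/27.

Δq = -416/27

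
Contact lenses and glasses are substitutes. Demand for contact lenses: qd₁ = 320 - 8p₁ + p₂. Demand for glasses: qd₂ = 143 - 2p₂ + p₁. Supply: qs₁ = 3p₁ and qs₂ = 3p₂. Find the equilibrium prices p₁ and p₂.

p₁ = 581/18, p₂ = 631/18

Market 1: 320 - 8p₁ + p₂ = 3p₁ → 11p₁ - p₂ = 320.
Market 2: 5p₂ - p₁ = 143.
Eliminating p₂: 5×(1) + 1×(2) gives 54p₁ = 1743, so p₁ = 581/18.
Back-substitute into (2): p₂ = (143 + 1×581/18) / 5 = 631/18.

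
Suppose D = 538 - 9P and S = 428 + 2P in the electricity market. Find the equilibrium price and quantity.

Set D = S: 538 - 9P = 428 + 2P.
110 = 11P, so P* = 10.
Q* = 538 − 9(10) = 448.

P* = 10, Q* = 448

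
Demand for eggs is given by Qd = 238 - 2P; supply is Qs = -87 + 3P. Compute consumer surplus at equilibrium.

Consumer surplus = 2916

Equilibrium: 238 - 2P = -87 + 3P gives P* = 65, Q* = 108.
Demand choke price (Qd = 0): P = 119.
CS = ½(119 − 65)(108) = 2916.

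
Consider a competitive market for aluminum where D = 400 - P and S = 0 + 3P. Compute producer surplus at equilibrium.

Producer surplus = 15000

Equilibrium: 400 - P = 0 + 3P gives P* = 100, Q* = 300.
Supply starts at P = 0 (where S = 0).
PS = ½(100 − 0)(300) = 15000.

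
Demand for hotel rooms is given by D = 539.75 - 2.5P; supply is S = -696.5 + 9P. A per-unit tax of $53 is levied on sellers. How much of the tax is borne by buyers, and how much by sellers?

Buyers bear 954/23, sellers bear 265/23

Pre-tax equilibrium: P* = 107.5, Q* = 271.
Tax on sellers shifts supply to S = -696.5 + 9(P − 53) = -1173.5 + 9P.
539.75 - 2.5P = -1173.5 + 9P gives buyer price Pb = 6853/46; sellers receive Ps = 6853/46 − 53 = 4415/46.
New quantity: Q = 539.75 − 2.5(6853/46) = 3848/23.
Buyer burden = 6853/46 − 107.5 = 954/23; seller burden = 107.5 − 4415/46 = 265/23.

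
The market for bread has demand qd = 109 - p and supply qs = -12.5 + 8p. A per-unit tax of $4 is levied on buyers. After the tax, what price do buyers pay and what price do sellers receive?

Pre-tax equilibrium: p* = 13.5, q* = 95.5.
Tax on buyers shifts demand to qd = 109 − 1(p + 4) = 105 - p.
105 - p = -12.5 + 8p gives seller price ps = 235/18; buyers pay pb = 235/18 + 4 = 307/18.
New quantity: q = 109 − 1(307/18) = 1655/18.

Buyers pay 307/18, sellers receive 235/18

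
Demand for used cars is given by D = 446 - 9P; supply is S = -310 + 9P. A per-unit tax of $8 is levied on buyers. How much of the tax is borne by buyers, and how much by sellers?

Pre-tax equilibrium: P* = 42, Q* = 68.
Tax on buyers shifts demand to D = 446 − 9(P + 8) = 374 - 9P.
374 - 9P = -310 + 9P gives seller price Ps = 38; buyers pay Pb = 38 + 8 = 46.
New quantity: Q = 446 − 9(46) = 32.
Buyer burden = 46 − 42 = 4; seller burden = 42 − 38 = 4.

Buyers bear $4, sellers bear $4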